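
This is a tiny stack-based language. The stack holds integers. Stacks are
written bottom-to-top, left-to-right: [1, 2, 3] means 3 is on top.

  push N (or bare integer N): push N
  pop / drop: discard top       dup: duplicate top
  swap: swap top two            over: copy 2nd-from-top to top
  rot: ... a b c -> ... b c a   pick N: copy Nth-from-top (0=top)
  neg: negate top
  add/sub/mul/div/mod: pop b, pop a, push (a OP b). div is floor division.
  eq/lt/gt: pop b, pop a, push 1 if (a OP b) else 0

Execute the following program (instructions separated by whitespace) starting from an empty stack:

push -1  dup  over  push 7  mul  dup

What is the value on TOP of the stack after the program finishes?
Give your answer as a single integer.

Answer: -7

Derivation:
After 'push -1': [-1]
After 'dup': [-1, -1]
After 'over': [-1, -1, -1]
After 'push 7': [-1, -1, -1, 7]
After 'mul': [-1, -1, -7]
After 'dup': [-1, -1, -7, -7]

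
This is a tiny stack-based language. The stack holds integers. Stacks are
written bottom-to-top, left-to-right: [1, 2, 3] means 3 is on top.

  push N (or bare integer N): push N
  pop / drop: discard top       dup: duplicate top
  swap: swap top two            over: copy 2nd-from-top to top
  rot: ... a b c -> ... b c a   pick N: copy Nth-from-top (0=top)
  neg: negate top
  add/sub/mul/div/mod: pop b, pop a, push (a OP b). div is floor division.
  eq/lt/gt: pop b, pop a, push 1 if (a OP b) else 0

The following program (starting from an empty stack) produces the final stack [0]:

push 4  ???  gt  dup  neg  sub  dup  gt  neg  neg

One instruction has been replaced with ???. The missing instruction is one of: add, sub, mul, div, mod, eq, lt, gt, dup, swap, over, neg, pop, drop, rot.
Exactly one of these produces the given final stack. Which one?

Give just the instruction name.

Stack before ???: [4]
Stack after ???:  [4, 4]
The instruction that transforms [4] -> [4, 4] is: dup

Answer: dup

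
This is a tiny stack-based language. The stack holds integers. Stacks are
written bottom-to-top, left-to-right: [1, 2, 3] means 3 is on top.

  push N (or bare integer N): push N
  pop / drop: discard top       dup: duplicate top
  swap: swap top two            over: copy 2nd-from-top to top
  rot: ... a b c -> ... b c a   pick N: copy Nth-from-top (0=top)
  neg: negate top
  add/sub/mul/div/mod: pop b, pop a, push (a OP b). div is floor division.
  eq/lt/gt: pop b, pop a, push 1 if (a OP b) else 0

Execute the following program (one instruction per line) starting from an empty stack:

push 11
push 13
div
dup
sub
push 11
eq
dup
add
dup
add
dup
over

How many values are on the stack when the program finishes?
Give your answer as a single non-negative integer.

Answer: 3

Derivation:
After 'push 11': stack = [11] (depth 1)
After 'push 13': stack = [11, 13] (depth 2)
After 'div': stack = [0] (depth 1)
After 'dup': stack = [0, 0] (depth 2)
After 'sub': stack = [0] (depth 1)
After 'push 11': stack = [0, 11] (depth 2)
After 'eq': stack = [0] (depth 1)
After 'dup': stack = [0, 0] (depth 2)
After 'add': stack = [0] (depth 1)
After 'dup': stack = [0, 0] (depth 2)
After 'add': stack = [0] (depth 1)
After 'dup': stack = [0, 0] (depth 2)
After 'over': stack = [0, 0, 0] (depth 3)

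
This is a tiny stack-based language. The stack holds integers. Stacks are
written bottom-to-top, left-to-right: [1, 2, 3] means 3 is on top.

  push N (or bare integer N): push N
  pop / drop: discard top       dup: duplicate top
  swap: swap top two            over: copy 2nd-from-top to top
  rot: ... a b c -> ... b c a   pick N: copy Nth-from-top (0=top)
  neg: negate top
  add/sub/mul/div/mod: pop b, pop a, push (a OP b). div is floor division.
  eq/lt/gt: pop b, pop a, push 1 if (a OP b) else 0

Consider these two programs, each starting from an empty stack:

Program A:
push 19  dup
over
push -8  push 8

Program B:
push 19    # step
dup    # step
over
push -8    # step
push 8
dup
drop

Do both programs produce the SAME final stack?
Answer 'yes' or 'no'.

Answer: yes

Derivation:
Program A trace:
  After 'push 19': [19]
  After 'dup': [19, 19]
  After 'over': [19, 19, 19]
  After 'push -8': [19, 19, 19, -8]
  After 'push 8': [19, 19, 19, -8, 8]
Program A final stack: [19, 19, 19, -8, 8]

Program B trace:
  After 'push 19': [19]
  After 'dup': [19, 19]
  After 'over': [19, 19, 19]
  After 'push -8': [19, 19, 19, -8]
  After 'push 8': [19, 19, 19, -8, 8]
  After 'dup': [19, 19, 19, -8, 8, 8]
  After 'drop': [19, 19, 19, -8, 8]
Program B final stack: [19, 19, 19, -8, 8]
Same: yes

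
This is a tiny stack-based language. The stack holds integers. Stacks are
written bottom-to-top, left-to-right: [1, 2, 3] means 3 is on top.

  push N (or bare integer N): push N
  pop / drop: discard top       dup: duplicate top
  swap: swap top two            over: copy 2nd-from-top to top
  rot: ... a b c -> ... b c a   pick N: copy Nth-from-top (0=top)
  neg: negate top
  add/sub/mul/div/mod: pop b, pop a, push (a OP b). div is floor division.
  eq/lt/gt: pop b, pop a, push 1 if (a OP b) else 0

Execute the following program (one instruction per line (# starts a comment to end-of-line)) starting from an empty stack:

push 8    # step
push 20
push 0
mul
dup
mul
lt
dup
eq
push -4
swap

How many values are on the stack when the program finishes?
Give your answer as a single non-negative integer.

Answer: 2

Derivation:
After 'push 8': stack = [8] (depth 1)
After 'push 20': stack = [8, 20] (depth 2)
After 'push 0': stack = [8, 20, 0] (depth 3)
After 'mul': stack = [8, 0] (depth 2)
After 'dup': stack = [8, 0, 0] (depth 3)
After 'mul': stack = [8, 0] (depth 2)
After 'lt': stack = [0] (depth 1)
After 'dup': stack = [0, 0] (depth 2)
After 'eq': stack = [1] (depth 1)
After 'push -4': stack = [1, -4] (depth 2)
After 'swap': stack = [-4, 1] (depth 2)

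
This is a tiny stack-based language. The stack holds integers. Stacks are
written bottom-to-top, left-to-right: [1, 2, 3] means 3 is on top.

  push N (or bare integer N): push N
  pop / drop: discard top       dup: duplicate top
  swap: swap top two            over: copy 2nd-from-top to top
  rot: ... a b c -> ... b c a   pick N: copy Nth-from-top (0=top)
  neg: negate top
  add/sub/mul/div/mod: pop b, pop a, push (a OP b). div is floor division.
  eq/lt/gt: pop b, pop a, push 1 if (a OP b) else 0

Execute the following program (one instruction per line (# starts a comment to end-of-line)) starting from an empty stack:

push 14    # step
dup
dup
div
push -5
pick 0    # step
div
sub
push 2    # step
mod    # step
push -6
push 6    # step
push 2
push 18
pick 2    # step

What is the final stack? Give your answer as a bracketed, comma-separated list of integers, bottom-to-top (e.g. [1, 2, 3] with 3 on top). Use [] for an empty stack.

After 'push 14': [14]
After 'dup': [14, 14]
After 'dup': [14, 14, 14]
After 'div': [14, 1]
After 'push -5': [14, 1, -5]
After 'pick 0': [14, 1, -5, -5]
After 'div': [14, 1, 1]
After 'sub': [14, 0]
After 'push 2': [14, 0, 2]
After 'mod': [14, 0]
After 'push -6': [14, 0, -6]
After 'push 6': [14, 0, -6, 6]
After 'push 2': [14, 0, -6, 6, 2]
After 'push 18': [14, 0, -6, 6, 2, 18]
After 'pick 2': [14, 0, -6, 6, 2, 18, 6]

Answer: [14, 0, -6, 6, 2, 18, 6]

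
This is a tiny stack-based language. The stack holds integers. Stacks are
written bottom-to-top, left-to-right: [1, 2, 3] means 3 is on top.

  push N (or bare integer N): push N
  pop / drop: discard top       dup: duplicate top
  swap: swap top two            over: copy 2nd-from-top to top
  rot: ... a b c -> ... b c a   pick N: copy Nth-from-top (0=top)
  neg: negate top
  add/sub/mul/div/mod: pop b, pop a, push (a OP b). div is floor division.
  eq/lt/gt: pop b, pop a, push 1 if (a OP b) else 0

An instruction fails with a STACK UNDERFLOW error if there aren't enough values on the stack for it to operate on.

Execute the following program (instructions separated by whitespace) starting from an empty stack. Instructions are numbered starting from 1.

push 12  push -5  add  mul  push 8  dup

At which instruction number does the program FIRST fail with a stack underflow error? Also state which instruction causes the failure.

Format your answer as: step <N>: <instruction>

Step 1 ('push 12'): stack = [12], depth = 1
Step 2 ('push -5'): stack = [12, -5], depth = 2
Step 3 ('add'): stack = [7], depth = 1
Step 4 ('mul'): needs 2 value(s) but depth is 1 — STACK UNDERFLOW

Answer: step 4: mul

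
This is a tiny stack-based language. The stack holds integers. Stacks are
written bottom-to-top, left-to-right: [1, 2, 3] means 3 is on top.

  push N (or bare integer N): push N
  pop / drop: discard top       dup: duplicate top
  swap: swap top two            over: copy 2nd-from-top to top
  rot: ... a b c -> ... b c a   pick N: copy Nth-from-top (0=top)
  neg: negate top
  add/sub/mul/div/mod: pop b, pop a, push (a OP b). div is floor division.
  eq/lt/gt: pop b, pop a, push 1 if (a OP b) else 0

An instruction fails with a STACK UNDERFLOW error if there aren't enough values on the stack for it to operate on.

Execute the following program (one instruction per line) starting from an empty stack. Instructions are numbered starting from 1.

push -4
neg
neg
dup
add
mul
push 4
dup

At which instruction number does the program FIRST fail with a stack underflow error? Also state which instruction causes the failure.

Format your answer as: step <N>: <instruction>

Answer: step 6: mul

Derivation:
Step 1 ('push -4'): stack = [-4], depth = 1
Step 2 ('neg'): stack = [4], depth = 1
Step 3 ('neg'): stack = [-4], depth = 1
Step 4 ('dup'): stack = [-4, -4], depth = 2
Step 5 ('add'): stack = [-8], depth = 1
Step 6 ('mul'): needs 2 value(s) but depth is 1 — STACK UNDERFLOW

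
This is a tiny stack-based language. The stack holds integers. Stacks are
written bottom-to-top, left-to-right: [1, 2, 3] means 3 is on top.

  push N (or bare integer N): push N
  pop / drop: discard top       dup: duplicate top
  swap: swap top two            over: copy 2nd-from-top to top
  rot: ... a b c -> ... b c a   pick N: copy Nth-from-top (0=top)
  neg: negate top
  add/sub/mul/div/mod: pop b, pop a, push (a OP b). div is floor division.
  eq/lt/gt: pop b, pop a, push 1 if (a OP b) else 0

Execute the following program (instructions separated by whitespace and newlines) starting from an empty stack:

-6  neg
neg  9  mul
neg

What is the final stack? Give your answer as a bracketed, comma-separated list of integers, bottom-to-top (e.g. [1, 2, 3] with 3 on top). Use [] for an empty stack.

Answer: [54]

Derivation:
After 'push -6': [-6]
After 'neg': [6]
After 'neg': [-6]
After 'push 9': [-6, 9]
After 'mul': [-54]
After 'neg': [54]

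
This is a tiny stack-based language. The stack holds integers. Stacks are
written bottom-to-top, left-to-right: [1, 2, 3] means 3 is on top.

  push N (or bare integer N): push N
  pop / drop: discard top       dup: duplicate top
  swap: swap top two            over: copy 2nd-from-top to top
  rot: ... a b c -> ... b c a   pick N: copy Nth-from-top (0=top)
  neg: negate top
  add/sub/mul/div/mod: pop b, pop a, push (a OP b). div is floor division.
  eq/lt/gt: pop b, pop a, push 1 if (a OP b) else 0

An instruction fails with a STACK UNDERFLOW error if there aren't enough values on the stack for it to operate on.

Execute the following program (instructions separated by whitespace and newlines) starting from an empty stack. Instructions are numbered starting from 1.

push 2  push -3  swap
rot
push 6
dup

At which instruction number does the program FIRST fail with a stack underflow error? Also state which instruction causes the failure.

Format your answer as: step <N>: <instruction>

Answer: step 4: rot

Derivation:
Step 1 ('push 2'): stack = [2], depth = 1
Step 2 ('push -3'): stack = [2, -3], depth = 2
Step 3 ('swap'): stack = [-3, 2], depth = 2
Step 4 ('rot'): needs 3 value(s) but depth is 2 — STACK UNDERFLOW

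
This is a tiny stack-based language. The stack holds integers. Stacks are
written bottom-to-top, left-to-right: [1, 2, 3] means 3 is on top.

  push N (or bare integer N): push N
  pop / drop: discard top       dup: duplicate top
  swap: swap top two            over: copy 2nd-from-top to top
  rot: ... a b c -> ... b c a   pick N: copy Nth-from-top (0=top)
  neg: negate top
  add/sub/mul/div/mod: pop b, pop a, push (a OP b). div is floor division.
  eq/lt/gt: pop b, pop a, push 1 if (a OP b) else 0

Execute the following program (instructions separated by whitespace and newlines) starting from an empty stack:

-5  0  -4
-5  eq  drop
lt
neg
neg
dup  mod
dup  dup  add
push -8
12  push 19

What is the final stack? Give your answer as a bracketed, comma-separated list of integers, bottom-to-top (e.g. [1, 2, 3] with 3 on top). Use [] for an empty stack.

After 'push -5': [-5]
After 'push 0': [-5, 0]
After 'push -4': [-5, 0, -4]
After 'push -5': [-5, 0, -4, -5]
After 'eq': [-5, 0, 0]
After 'drop': [-5, 0]
After 'lt': [1]
After 'neg': [-1]
After 'neg': [1]
After 'dup': [1, 1]
After 'mod': [0]
After 'dup': [0, 0]
After 'dup': [0, 0, 0]
After 'add': [0, 0]
After 'push -8': [0, 0, -8]
After 'push 12': [0, 0, -8, 12]
After 'push 19': [0, 0, -8, 12, 19]

Answer: [0, 0, -8, 12, 19]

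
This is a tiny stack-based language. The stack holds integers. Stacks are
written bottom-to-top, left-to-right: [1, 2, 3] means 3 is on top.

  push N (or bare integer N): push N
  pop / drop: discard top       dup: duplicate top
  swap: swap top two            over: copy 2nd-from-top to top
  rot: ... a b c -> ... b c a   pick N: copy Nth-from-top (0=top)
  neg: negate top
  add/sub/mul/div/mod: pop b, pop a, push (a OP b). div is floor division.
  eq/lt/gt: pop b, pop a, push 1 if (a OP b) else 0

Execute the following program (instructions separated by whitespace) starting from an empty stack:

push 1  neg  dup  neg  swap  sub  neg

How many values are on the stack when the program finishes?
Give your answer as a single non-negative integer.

Answer: 1

Derivation:
After 'push 1': stack = [1] (depth 1)
After 'neg': stack = [-1] (depth 1)
After 'dup': stack = [-1, -1] (depth 2)
After 'neg': stack = [-1, 1] (depth 2)
After 'swap': stack = [1, -1] (depth 2)
After 'sub': stack = [2] (depth 1)
After 'neg': stack = [-2] (depth 1)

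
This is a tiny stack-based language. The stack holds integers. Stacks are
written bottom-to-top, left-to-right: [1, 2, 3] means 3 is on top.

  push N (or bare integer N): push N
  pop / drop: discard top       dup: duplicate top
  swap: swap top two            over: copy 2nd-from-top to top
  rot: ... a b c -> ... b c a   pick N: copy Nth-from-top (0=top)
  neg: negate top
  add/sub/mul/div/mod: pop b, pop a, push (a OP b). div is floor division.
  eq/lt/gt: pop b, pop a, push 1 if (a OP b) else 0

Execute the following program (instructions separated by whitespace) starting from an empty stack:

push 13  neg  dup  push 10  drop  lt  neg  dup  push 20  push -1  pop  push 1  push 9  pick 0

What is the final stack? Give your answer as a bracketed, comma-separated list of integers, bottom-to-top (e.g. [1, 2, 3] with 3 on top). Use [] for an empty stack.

Answer: [0, 0, 20, 1, 9, 9]

Derivation:
After 'push 13': [13]
After 'neg': [-13]
After 'dup': [-13, -13]
After 'push 10': [-13, -13, 10]
After 'drop': [-13, -13]
After 'lt': [0]
After 'neg': [0]
After 'dup': [0, 0]
After 'push 20': [0, 0, 20]
After 'push -1': [0, 0, 20, -1]
After 'pop': [0, 0, 20]
After 'push 1': [0, 0, 20, 1]
After 'push 9': [0, 0, 20, 1, 9]
After 'pick 0': [0, 0, 20, 1, 9, 9]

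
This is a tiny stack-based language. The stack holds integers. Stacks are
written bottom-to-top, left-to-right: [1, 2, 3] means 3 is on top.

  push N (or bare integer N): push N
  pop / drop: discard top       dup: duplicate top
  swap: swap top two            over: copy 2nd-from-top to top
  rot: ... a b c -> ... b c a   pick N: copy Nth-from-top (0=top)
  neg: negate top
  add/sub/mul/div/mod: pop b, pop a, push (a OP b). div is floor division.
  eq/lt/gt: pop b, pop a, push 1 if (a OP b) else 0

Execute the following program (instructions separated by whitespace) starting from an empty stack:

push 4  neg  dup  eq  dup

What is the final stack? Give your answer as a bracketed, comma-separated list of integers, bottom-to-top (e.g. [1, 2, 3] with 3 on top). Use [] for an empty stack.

After 'push 4': [4]
After 'neg': [-4]
After 'dup': [-4, -4]
After 'eq': [1]
After 'dup': [1, 1]

Answer: [1, 1]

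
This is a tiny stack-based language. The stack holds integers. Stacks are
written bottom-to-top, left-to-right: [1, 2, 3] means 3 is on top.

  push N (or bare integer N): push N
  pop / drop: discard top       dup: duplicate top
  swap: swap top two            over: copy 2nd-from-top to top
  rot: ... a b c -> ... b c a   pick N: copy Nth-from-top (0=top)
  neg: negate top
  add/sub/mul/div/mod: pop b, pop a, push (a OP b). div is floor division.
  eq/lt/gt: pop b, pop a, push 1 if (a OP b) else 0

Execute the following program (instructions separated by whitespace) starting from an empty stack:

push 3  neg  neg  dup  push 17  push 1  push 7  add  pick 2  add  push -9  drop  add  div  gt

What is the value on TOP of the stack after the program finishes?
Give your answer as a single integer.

After 'push 3': [3]
After 'neg': [-3]
After 'neg': [3]
After 'dup': [3, 3]
After 'push 17': [3, 3, 17]
After 'push 1': [3, 3, 17, 1]
After 'push 7': [3, 3, 17, 1, 7]
After 'add': [3, 3, 17, 8]
After 'pick 2': [3, 3, 17, 8, 3]
After 'add': [3, 3, 17, 11]
After 'push -9': [3, 3, 17, 11, -9]
After 'drop': [3, 3, 17, 11]
After 'add': [3, 3, 28]
After 'div': [3, 0]
After 'gt': [1]

Answer: 1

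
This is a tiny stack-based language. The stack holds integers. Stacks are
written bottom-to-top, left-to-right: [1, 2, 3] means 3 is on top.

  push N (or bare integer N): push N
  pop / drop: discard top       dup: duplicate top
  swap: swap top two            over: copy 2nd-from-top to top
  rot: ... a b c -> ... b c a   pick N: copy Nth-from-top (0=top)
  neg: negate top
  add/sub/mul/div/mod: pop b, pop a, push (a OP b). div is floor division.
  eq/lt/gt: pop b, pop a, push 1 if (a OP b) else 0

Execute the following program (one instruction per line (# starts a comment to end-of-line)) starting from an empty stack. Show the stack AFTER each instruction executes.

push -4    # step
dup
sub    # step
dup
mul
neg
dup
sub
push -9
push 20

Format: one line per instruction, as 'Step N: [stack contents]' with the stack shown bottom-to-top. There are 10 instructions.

Step 1: [-4]
Step 2: [-4, -4]
Step 3: [0]
Step 4: [0, 0]
Step 5: [0]
Step 6: [0]
Step 7: [0, 0]
Step 8: [0]
Step 9: [0, -9]
Step 10: [0, -9, 20]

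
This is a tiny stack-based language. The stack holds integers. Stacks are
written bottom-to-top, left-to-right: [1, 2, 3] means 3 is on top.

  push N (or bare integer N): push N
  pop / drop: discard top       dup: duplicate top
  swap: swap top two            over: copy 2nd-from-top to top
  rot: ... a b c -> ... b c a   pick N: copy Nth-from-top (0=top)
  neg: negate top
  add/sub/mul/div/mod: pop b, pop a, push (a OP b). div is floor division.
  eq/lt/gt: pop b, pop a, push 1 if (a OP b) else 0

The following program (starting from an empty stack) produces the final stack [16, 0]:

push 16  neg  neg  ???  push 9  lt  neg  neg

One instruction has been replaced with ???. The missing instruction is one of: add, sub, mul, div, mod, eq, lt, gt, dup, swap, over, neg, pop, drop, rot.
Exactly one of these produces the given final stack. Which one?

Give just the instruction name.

Stack before ???: [16]
Stack after ???:  [16, 16]
The instruction that transforms [16] -> [16, 16] is: dup

Answer: dup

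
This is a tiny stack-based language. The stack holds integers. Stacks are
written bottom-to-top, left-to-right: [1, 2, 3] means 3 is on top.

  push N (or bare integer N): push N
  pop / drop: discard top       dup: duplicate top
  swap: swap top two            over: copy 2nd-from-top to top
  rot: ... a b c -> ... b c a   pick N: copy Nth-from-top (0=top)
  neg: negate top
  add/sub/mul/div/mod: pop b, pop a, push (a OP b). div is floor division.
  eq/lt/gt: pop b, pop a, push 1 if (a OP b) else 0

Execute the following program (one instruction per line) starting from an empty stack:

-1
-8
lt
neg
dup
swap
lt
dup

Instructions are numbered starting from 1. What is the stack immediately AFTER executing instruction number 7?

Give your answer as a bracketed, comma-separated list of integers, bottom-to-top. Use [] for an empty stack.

Answer: [0]

Derivation:
Step 1 ('-1'): [-1]
Step 2 ('-8'): [-1, -8]
Step 3 ('lt'): [0]
Step 4 ('neg'): [0]
Step 5 ('dup'): [0, 0]
Step 6 ('swap'): [0, 0]
Step 7 ('lt'): [0]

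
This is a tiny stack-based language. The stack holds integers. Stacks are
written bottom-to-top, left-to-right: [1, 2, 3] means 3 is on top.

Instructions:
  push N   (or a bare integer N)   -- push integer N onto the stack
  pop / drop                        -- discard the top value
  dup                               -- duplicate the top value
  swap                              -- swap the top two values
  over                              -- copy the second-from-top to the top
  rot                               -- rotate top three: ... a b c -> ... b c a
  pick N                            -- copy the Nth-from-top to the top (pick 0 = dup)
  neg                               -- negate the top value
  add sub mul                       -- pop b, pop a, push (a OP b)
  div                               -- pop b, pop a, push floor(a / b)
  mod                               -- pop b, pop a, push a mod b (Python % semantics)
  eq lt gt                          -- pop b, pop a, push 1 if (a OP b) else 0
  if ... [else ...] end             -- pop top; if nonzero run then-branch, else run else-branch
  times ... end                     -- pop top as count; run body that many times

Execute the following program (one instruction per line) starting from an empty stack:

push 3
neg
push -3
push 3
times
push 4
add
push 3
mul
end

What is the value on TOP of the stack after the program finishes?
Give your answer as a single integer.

Answer: 75

Derivation:
After 'push 3': [3]
After 'neg': [-3]
After 'push -3': [-3, -3]
After 'push 3': [-3, -3, 3]
After 'times': [-3, -3]
After 'push 4': [-3, -3, 4]
After 'add': [-3, 1]
After 'push 3': [-3, 1, 3]
After 'mul': [-3, 3]
After 'push 4': [-3, 3, 4]
After 'add': [-3, 7]
After 'push 3': [-3, 7, 3]
After 'mul': [-3, 21]
After 'push 4': [-3, 21, 4]
After 'add': [-3, 25]
After 'push 3': [-3, 25, 3]
After 'mul': [-3, 75]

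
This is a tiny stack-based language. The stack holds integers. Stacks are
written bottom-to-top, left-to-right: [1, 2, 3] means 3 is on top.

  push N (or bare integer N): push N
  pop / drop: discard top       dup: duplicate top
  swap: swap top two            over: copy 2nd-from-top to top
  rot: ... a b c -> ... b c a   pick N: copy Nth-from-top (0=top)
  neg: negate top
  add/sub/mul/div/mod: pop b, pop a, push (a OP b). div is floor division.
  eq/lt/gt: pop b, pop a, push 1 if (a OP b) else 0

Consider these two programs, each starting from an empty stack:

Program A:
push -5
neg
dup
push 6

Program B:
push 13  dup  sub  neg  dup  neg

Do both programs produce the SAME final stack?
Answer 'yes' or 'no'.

Program A trace:
  After 'push -5': [-5]
  After 'neg': [5]
  After 'dup': [5, 5]
  After 'push 6': [5, 5, 6]
Program A final stack: [5, 5, 6]

Program B trace:
  After 'push 13': [13]
  After 'dup': [13, 13]
  After 'sub': [0]
  After 'neg': [0]
  After 'dup': [0, 0]
  After 'neg': [0, 0]
Program B final stack: [0, 0]
Same: no

Answer: no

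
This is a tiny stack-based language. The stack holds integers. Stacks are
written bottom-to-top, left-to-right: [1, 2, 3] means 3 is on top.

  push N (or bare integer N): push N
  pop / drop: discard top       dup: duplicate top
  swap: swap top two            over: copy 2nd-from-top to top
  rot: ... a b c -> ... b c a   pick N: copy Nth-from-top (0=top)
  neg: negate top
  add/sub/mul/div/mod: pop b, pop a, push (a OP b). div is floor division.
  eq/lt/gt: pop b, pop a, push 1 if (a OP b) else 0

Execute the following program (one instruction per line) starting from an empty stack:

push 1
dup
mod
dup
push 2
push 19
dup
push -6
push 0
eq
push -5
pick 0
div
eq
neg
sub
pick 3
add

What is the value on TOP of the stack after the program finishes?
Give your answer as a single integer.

After 'push 1': [1]
After 'dup': [1, 1]
After 'mod': [0]
After 'dup': [0, 0]
After 'push 2': [0, 0, 2]
After 'push 19': [0, 0, 2, 19]
After 'dup': [0, 0, 2, 19, 19]
After 'push -6': [0, 0, 2, 19, 19, -6]
After 'push 0': [0, 0, 2, 19, 19, -6, 0]
After 'eq': [0, 0, 2, 19, 19, 0]
After 'push -5': [0, 0, 2, 19, 19, 0, -5]
After 'pick 0': [0, 0, 2, 19, 19, 0, -5, -5]
After 'div': [0, 0, 2, 19, 19, 0, 1]
After 'eq': [0, 0, 2, 19, 19, 0]
After 'neg': [0, 0, 2, 19, 19, 0]
After 'sub': [0, 0, 2, 19, 19]
After 'pick 3': [0, 0, 2, 19, 19, 0]
After 'add': [0, 0, 2, 19, 19]

Answer: 19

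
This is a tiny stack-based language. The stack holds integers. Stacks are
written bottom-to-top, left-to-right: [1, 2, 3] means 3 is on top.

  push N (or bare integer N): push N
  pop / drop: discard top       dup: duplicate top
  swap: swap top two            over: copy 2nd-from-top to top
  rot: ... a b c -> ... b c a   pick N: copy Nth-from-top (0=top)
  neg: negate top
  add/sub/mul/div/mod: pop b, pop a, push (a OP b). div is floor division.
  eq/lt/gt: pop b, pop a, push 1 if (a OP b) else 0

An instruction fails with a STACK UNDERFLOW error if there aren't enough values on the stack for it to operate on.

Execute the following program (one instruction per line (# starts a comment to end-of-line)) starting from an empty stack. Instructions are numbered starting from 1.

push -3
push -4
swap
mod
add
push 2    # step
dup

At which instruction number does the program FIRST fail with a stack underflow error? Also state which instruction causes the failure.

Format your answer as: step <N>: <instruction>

Answer: step 5: add

Derivation:
Step 1 ('push -3'): stack = [-3], depth = 1
Step 2 ('push -4'): stack = [-3, -4], depth = 2
Step 3 ('swap'): stack = [-4, -3], depth = 2
Step 4 ('mod'): stack = [-1], depth = 1
Step 5 ('add'): needs 2 value(s) but depth is 1 — STACK UNDERFLOW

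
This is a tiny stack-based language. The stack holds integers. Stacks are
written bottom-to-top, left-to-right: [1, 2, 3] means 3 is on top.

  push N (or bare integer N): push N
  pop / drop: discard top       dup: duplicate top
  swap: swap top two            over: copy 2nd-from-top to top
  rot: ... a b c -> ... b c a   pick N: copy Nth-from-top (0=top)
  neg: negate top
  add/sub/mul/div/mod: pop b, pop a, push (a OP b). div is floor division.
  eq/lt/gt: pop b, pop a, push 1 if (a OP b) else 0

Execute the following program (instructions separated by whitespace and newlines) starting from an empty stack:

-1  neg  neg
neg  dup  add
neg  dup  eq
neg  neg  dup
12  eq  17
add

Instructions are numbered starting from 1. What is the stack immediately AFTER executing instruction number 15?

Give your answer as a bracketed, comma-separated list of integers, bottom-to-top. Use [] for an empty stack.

Answer: [1, 0, 17]

Derivation:
Step 1 ('-1'): [-1]
Step 2 ('neg'): [1]
Step 3 ('neg'): [-1]
Step 4 ('neg'): [1]
Step 5 ('dup'): [1, 1]
Step 6 ('add'): [2]
Step 7 ('neg'): [-2]
Step 8 ('dup'): [-2, -2]
Step 9 ('eq'): [1]
Step 10 ('neg'): [-1]
Step 11 ('neg'): [1]
Step 12 ('dup'): [1, 1]
Step 13 ('12'): [1, 1, 12]
Step 14 ('eq'): [1, 0]
Step 15 ('17'): [1, 0, 17]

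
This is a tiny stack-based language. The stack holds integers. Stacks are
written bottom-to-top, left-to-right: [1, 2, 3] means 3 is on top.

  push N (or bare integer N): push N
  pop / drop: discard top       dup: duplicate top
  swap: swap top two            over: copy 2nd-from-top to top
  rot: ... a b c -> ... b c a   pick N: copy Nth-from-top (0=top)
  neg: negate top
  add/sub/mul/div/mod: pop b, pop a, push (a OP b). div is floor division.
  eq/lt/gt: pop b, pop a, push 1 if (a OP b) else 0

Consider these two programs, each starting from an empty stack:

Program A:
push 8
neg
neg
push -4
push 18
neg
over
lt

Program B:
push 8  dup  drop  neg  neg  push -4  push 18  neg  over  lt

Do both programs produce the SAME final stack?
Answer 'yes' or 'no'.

Program A trace:
  After 'push 8': [8]
  After 'neg': [-8]
  After 'neg': [8]
  After 'push -4': [8, -4]
  After 'push 18': [8, -4, 18]
  After 'neg': [8, -4, -18]
  After 'over': [8, -4, -18, -4]
  After 'lt': [8, -4, 1]
Program A final stack: [8, -4, 1]

Program B trace:
  After 'push 8': [8]
  After 'dup': [8, 8]
  After 'drop': [8]
  After 'neg': [-8]
  After 'neg': [8]
  After 'push -4': [8, -4]
  After 'push 18': [8, -4, 18]
  After 'neg': [8, -4, -18]
  After 'over': [8, -4, -18, -4]
  After 'lt': [8, -4, 1]
Program B final stack: [8, -4, 1]
Same: yes

Answer: yes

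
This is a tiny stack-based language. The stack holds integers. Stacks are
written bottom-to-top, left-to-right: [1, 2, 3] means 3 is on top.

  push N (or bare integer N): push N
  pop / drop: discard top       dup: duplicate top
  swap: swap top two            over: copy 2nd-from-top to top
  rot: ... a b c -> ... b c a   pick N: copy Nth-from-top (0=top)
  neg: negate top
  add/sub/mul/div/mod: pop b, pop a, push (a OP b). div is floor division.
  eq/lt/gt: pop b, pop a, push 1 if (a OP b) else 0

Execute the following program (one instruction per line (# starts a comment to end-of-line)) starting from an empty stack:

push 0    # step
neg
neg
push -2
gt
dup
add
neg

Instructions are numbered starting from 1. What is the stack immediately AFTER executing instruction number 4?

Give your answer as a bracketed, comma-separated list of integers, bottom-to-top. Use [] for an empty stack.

Step 1 ('push 0'): [0]
Step 2 ('neg'): [0]
Step 3 ('neg'): [0]
Step 4 ('push -2'): [0, -2]

Answer: [0, -2]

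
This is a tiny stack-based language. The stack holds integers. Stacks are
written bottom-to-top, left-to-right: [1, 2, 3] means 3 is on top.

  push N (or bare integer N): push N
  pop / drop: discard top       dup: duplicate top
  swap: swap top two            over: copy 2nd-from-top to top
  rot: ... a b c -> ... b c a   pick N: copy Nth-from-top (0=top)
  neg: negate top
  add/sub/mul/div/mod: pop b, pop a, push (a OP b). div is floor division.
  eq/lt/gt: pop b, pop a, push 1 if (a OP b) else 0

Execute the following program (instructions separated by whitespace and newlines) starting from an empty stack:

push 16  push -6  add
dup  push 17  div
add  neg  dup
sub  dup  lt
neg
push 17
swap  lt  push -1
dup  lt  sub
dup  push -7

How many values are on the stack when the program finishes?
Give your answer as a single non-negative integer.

Answer: 3

Derivation:
After 'push 16': stack = [16] (depth 1)
After 'push -6': stack = [16, -6] (depth 2)
After 'add': stack = [10] (depth 1)
After 'dup': stack = [10, 10] (depth 2)
After 'push 17': stack = [10, 10, 17] (depth 3)
After 'div': stack = [10, 0] (depth 2)
After 'add': stack = [10] (depth 1)
After 'neg': stack = [-10] (depth 1)
After 'dup': stack = [-10, -10] (depth 2)
After 'sub': stack = [0] (depth 1)
  ...
After 'neg': stack = [0] (depth 1)
After 'push 17': stack = [0, 17] (depth 2)
After 'swap': stack = [17, 0] (depth 2)
After 'lt': stack = [0] (depth 1)
After 'push -1': stack = [0, -1] (depth 2)
After 'dup': stack = [0, -1, -1] (depth 3)
After 'lt': stack = [0, 0] (depth 2)
After 'sub': stack = [0] (depth 1)
After 'dup': stack = [0, 0] (depth 2)
After 'push -7': stack = [0, 0, -7] (depth 3)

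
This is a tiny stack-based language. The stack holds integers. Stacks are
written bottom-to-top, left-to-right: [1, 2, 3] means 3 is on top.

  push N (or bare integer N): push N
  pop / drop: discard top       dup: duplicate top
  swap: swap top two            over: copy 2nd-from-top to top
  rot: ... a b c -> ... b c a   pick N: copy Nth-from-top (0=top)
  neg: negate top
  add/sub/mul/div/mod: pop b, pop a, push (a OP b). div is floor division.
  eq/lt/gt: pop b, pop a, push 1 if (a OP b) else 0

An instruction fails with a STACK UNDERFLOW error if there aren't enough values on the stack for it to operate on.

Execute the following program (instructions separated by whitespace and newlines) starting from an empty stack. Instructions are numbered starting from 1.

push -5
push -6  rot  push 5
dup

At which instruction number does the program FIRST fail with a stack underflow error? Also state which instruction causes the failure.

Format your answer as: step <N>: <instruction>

Step 1 ('push -5'): stack = [-5], depth = 1
Step 2 ('push -6'): stack = [-5, -6], depth = 2
Step 3 ('rot'): needs 3 value(s) but depth is 2 — STACK UNDERFLOW

Answer: step 3: rot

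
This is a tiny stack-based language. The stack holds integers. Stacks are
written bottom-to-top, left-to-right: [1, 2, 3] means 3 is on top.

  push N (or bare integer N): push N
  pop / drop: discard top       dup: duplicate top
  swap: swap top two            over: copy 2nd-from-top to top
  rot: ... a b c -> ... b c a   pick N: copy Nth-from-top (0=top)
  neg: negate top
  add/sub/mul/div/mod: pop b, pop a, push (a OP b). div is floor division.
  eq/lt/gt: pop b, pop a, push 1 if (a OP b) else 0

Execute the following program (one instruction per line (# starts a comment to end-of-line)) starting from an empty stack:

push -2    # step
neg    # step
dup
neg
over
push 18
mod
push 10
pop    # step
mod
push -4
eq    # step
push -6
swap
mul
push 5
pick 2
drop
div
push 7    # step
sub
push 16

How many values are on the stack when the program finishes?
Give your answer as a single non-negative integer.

Answer: 3

Derivation:
After 'push -2': stack = [-2] (depth 1)
After 'neg': stack = [2] (depth 1)
After 'dup': stack = [2, 2] (depth 2)
After 'neg': stack = [2, -2] (depth 2)
After 'over': stack = [2, -2, 2] (depth 3)
After 'push 18': stack = [2, -2, 2, 18] (depth 4)
After 'mod': stack = [2, -2, 2] (depth 3)
After 'push 10': stack = [2, -2, 2, 10] (depth 4)
After 'pop': stack = [2, -2, 2] (depth 3)
After 'mod': stack = [2, 0] (depth 2)
  ...
After 'push -6': stack = [2, 0, -6] (depth 3)
After 'swap': stack = [2, -6, 0] (depth 3)
After 'mul': stack = [2, 0] (depth 2)
After 'push 5': stack = [2, 0, 5] (depth 3)
After 'pick 2': stack = [2, 0, 5, 2] (depth 4)
After 'drop': stack = [2, 0, 5] (depth 3)
After 'div': stack = [2, 0] (depth 2)
After 'push 7': stack = [2, 0, 7] (depth 3)
After 'sub': stack = [2, -7] (depth 2)
After 'push 16': stack = [2, -7, 16] (depth 3)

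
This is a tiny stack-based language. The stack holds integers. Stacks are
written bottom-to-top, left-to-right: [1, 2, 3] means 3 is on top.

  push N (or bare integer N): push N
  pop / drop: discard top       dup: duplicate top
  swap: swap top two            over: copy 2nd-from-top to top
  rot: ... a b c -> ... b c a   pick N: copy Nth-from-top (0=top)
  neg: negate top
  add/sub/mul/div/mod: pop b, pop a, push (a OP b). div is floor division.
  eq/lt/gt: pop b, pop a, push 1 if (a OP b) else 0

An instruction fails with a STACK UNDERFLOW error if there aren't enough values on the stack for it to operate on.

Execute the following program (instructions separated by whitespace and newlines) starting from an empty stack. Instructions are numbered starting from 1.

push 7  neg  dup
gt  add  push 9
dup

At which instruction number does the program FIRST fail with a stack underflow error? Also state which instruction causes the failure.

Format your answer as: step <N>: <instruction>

Answer: step 5: add

Derivation:
Step 1 ('push 7'): stack = [7], depth = 1
Step 2 ('neg'): stack = [-7], depth = 1
Step 3 ('dup'): stack = [-7, -7], depth = 2
Step 4 ('gt'): stack = [0], depth = 1
Step 5 ('add'): needs 2 value(s) but depth is 1 — STACK UNDERFLOW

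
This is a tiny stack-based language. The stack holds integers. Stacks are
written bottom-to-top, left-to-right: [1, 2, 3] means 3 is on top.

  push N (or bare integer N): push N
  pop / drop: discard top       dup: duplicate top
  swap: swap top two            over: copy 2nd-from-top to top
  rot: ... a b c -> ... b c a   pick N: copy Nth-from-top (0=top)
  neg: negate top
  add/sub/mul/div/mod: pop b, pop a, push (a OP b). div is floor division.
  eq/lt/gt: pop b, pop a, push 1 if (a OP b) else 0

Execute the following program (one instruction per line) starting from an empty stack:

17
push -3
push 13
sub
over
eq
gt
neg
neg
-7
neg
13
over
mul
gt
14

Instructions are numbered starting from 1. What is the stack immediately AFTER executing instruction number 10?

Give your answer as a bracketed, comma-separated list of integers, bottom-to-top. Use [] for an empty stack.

Step 1 ('17'): [17]
Step 2 ('push -3'): [17, -3]
Step 3 ('push 13'): [17, -3, 13]
Step 4 ('sub'): [17, -16]
Step 5 ('over'): [17, -16, 17]
Step 6 ('eq'): [17, 0]
Step 7 ('gt'): [1]
Step 8 ('neg'): [-1]
Step 9 ('neg'): [1]
Step 10 ('-7'): [1, -7]

Answer: [1, -7]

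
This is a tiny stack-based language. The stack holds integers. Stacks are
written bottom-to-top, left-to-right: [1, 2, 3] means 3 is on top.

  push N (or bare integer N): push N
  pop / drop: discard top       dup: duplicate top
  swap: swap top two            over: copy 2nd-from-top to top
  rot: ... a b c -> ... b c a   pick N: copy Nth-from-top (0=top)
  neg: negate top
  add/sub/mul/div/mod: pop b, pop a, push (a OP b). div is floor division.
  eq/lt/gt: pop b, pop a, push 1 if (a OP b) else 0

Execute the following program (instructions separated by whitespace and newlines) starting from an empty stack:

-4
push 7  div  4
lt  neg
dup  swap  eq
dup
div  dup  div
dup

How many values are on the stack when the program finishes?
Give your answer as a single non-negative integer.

After 'push -4': stack = [-4] (depth 1)
After 'push 7': stack = [-4, 7] (depth 2)
After 'div': stack = [-1] (depth 1)
After 'push 4': stack = [-1, 4] (depth 2)
After 'lt': stack = [1] (depth 1)
After 'neg': stack = [-1] (depth 1)
After 'dup': stack = [-1, -1] (depth 2)
After 'swap': stack = [-1, -1] (depth 2)
After 'eq': stack = [1] (depth 1)
After 'dup': stack = [1, 1] (depth 2)
After 'div': stack = [1] (depth 1)
After 'dup': stack = [1, 1] (depth 2)
After 'div': stack = [1] (depth 1)
After 'dup': stack = [1, 1] (depth 2)

Answer: 2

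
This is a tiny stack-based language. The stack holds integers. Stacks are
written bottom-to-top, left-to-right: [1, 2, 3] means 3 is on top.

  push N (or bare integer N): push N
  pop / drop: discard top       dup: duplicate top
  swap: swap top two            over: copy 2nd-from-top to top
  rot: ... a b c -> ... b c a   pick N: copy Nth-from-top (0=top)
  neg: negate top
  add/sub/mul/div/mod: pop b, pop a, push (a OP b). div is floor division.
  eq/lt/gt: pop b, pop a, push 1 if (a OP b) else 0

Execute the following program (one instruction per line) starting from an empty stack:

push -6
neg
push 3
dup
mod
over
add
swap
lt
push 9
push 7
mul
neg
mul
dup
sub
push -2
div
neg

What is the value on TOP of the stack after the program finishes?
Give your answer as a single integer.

After 'push -6': [-6]
After 'neg': [6]
After 'push 3': [6, 3]
After 'dup': [6, 3, 3]
After 'mod': [6, 0]
After 'over': [6, 0, 6]
After 'add': [6, 6]
After 'swap': [6, 6]
After 'lt': [0]
After 'push 9': [0, 9]
After 'push 7': [0, 9, 7]
After 'mul': [0, 63]
After 'neg': [0, -63]
After 'mul': [0]
After 'dup': [0, 0]
After 'sub': [0]
After 'push -2': [0, -2]
After 'div': [0]
After 'neg': [0]

Answer: 0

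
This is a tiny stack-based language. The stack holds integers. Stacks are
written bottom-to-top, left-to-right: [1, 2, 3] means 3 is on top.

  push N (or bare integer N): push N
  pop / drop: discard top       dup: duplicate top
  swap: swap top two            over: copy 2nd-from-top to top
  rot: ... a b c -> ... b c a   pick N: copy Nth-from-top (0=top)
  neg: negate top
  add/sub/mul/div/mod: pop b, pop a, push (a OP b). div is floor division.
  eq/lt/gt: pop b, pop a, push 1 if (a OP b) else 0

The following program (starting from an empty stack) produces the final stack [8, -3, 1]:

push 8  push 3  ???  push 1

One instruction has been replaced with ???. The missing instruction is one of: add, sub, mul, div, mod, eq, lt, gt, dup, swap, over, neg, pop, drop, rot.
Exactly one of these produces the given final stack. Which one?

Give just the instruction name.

Answer: neg

Derivation:
Stack before ???: [8, 3]
Stack after ???:  [8, -3]
The instruction that transforms [8, 3] -> [8, -3] is: neg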